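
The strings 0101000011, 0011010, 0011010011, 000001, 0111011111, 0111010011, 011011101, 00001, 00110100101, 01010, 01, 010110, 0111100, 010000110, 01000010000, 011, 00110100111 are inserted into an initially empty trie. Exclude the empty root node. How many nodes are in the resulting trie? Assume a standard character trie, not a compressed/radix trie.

60

Insert word by word; a character creates a node only if that edge doesn't already exist:
  "0101000011" → 10 new (0, 1, 0, 1, 0, 0, 0, 0, 1, 1)
  "0011010" → prefix "0" already present; 6 new (0, 1, 1, 0, 1, 0)
  "0011010011" → prefix "0011010" already present; 3 new (0, 1, 1)
  "000001" → prefix "00" already present; 4 new (0, 0, 0, 1)
  "0111011111" → prefix "01" already present; 8 new (1, 1, 0, 1, 1, 1, 1, 1)
  "0111010011" → prefix "011101" already present; 4 new (0, 0, 1, 1)
  "011011101" → prefix "011" already present; 6 new (0, 1, 1, 1, 0, 1)
  "00001" → prefix "0000" already present; 1 new (1)
  "00110100101" → prefix "001101001" already present; 2 new (0, 1)
  "01010" → prefix "01010" already present; 0 new (none)
  "01" → prefix "01" already present; 0 new (none)
  "010110" → prefix "0101" already present; 2 new (1, 0)
  "0111100" → prefix "0111" already present; 3 new (1, 0, 0)
  "010000110" → prefix "010" already present; 6 new (0, 0, 0, 1, 1, 0)
  "01000010000" → prefix "0100001" already present; 4 new (0, 0, 0, 0)
  "011" → prefix "011" already present; 0 new (none)
  "00110100111" → prefix "0011010011" already present; 1 new (1)
Total nodes = 10 + 6 + 3 + 4 + 8 + 4 + 6 + 1 + 2 + 0 + 0 + 2 + 3 + 6 + 4 + 0 + 1 = 60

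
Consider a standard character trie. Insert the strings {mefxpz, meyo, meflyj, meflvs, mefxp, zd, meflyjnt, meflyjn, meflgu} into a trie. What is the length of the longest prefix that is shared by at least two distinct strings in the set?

Look for the deepest trie node that still has at least two words in its subtree.
e.g. "meflyjn" and "meflyjnt" share the prefix "meflyjn" of length 7; no pair shares a longer one.
Longest shared-prefix length: 7

7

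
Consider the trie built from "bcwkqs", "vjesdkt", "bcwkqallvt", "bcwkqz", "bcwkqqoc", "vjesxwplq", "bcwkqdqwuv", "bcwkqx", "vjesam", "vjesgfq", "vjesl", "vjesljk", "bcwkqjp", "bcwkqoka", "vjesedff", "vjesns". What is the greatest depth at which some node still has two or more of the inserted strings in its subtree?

Equivalently: take the maximum, over all pairs, of their longest common prefix length.
"bcwkqallvt" and "bcwkqdqwuv" agree on "bcwkq" (5 characters) before diverging; nothing deeper is shared.
Longest shared-prefix length: 5

5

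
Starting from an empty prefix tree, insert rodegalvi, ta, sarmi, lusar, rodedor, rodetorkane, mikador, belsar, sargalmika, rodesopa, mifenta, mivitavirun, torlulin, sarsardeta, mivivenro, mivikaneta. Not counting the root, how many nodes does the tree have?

94

Insert word by word; a character creates a node only if that edge doesn't already exist:
  "rodegalvi" → 9 new (r, o, d, e, g, a, l, v, i)
  "ta" → 2 new (t, a)
  "sarmi" → 5 new (s, a, r, m, i)
  "lusar" → 5 new (l, u, s, a, r)
  "rodedor" → prefix "rode" already present; 3 new (d, o, r)
  "rodetorkane" → prefix "rode" already present; 7 new (t, o, r, k, a, n, e)
  "mikador" → 7 new (m, i, k, a, d, o, r)
  "belsar" → 6 new (b, e, l, s, a, r)
  "sargalmika" → prefix "sar" already present; 7 new (g, a, l, m, i, k, a)
  "rodesopa" → prefix "rode" already present; 4 new (s, o, p, a)
  "mifenta" → prefix "mi" already present; 5 new (f, e, n, t, a)
  "mivitavirun" → prefix "mi" already present; 9 new (v, i, t, a, v, i, r, u, n)
  "torlulin" → prefix "t" already present; 7 new (o, r, l, u, l, i, n)
  "sarsardeta" → prefix "sar" already present; 7 new (s, a, r, d, e, t, a)
  "mivivenro" → prefix "mivi" already present; 5 new (v, e, n, r, o)
  "mivikaneta" → prefix "mivi" already present; 6 new (k, a, n, e, t, a)
Total nodes = 9 + 2 + 5 + 5 + 3 + 7 + 7 + 6 + 7 + 4 + 5 + 9 + 7 + 7 + 5 + 6 = 94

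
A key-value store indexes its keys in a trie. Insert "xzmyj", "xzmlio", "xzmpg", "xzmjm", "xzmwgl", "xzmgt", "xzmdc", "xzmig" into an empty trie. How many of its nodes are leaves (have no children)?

8

Leaves are exactly the stored words that no other stored word extends.
Those words: "xzmdc", "xzmgt", "xzmig", "xzmjm", "xzmlio", "xzmpg", "xzmwgl", "xzmyj"
Leaf count: 8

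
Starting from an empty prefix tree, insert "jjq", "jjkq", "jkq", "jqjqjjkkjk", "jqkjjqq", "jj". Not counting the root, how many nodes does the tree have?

21

Count nodes per top-level branch (shared prefixes stored once):
  'j'-branch (jj, jjkq, jjq, jkq, jqjqjjkkjk, jqkjjqq): 21 nodes
Sum: 21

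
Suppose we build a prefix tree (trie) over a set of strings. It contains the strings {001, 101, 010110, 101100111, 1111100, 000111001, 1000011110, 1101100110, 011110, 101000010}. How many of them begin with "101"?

Walk to "101"; the words in its subtree are exactly those with that prefix.
Matches: "101", "101000010", "101100111"
Count: 3

3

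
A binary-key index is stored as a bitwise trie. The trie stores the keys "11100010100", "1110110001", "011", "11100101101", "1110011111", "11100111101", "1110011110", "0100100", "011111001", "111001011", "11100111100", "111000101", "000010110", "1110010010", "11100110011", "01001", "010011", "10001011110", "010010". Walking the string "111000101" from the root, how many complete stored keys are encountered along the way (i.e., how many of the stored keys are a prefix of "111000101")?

Walk "111000101" from the root; an end-of-word marker is hit whenever a stored word is a prefix of "111000101".
Prefixes of the query that are stored words: "111000101"
Count: 1

1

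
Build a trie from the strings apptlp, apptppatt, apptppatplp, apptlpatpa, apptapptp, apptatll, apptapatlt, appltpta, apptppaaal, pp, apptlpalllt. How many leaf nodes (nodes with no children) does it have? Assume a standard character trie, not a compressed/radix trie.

A leaf is a node with no children — equivalently, the end of a word that is not a proper prefix of any other stored word.
Those words: "appltpta", "apptapatlt", "apptapptp", "apptatll", "apptlpalllt", "apptlpatpa", "apptppaaal", "apptppatplp", "apptppatt", "pp"
Leaf count: 10

10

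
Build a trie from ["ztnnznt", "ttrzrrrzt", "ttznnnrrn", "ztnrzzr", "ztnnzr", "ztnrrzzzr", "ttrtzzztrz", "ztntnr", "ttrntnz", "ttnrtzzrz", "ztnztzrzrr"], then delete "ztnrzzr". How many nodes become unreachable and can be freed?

After clearing the end-marker at "ztnrzzr", prune upward until reaching a node still needed by another word.
The suffix "zzr" (3 nodes) is used only by "ztnrzzr"; the node for "ztnr" still has the child "r", so pruning stops there.
Nodes removed: 3

3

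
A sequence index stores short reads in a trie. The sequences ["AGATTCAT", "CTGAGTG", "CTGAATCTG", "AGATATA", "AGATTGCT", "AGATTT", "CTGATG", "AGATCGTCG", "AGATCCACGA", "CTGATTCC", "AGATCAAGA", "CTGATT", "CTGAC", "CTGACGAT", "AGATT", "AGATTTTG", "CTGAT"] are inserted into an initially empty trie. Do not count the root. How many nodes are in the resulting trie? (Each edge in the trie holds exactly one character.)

52

Insert word by word; a character creates a node only if that edge doesn't already exist:
  "AGATTCAT" → 8 new (A, G, A, T, T, C, A, T)
  "CTGAGTG" → 7 new (C, T, G, A, G, T, G)
  "CTGAATCTG" → prefix "CTGA" already present; 5 new (A, T, C, T, G)
  "AGATATA" → prefix "AGAT" already present; 3 new (A, T, A)
  "AGATTGCT" → prefix "AGATT" already present; 3 new (G, C, T)
  "AGATTT" → prefix "AGATT" already present; 1 new (T)
  "CTGATG" → prefix "CTGA" already present; 2 new (T, G)
  "AGATCGTCG" → prefix "AGAT" already present; 5 new (C, G, T, C, G)
  "AGATCCACGA" → prefix "AGATC" already present; 5 new (C, A, C, G, A)
  "CTGATTCC" → prefix "CTGAT" already present; 3 new (T, C, C)
  "AGATCAAGA" → prefix "AGATC" already present; 4 new (A, A, G, A)
  "CTGATT" → prefix "CTGATT" already present; 0 new (none)
  "CTGAC" → prefix "CTGA" already present; 1 new (C)
  "CTGACGAT" → prefix "CTGAC" already present; 3 new (G, A, T)
  "AGATT" → prefix "AGATT" already present; 0 new (none)
  "AGATTTTG" → prefix "AGATTT" already present; 2 new (T, G)
  "CTGAT" → prefix "CTGAT" already present; 0 new (none)
Total nodes = 8 + 7 + 5 + 3 + 3 + 1 + 2 + 5 + 5 + 3 + 4 + 0 + 1 + 3 + 0 + 2 + 0 = 52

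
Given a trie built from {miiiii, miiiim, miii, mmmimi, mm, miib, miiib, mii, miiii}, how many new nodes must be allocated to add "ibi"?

3

Nothing in the trie begins with "i"; the whole of "ibi" is new.
3 − 0 = 3 new nodes.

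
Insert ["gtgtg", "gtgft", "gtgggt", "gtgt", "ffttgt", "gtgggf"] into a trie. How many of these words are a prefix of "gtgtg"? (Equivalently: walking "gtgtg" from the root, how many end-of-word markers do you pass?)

Check each prefix of "gtgtg" against the stored set — each match is an end-marker on the path.
Prefixes of the query that are stored words: "gtgt", "gtgtg"
Count: 2

2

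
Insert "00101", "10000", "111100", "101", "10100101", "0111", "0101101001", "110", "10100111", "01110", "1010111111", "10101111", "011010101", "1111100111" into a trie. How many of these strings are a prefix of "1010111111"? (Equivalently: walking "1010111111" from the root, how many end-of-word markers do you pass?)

Walk "1010111111" from the root; an end-of-word marker is hit whenever a stored word is a prefix of "1010111111".
Prefixes of the query that are stored words: "101", "10101111", "1010111111"
Count: 3

3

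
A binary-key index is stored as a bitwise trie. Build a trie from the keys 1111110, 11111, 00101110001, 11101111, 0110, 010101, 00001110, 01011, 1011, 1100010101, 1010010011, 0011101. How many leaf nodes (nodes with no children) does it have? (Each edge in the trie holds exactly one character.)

Leaves are exactly the stored words that no other stored word extends.
Those words: "00001110", "00101110001", "0011101", "010101", "01011", "0110", "1010010011", "1011", "1100010101", "11101111", "1111110"
Leaf count: 11

11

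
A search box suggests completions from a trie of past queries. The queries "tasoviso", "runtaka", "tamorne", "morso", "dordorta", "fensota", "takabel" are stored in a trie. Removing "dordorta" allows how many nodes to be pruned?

8

A node on "dordorta"'s path can go only if nothing else ends at it or branches off below it.
No other word shares any prefix with "dordorta", so all 8 of its nodes go.
Nodes removed: 8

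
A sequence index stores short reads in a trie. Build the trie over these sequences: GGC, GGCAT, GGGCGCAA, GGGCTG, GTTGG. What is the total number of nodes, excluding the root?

Trie structure (* marks end of a word):
(root)
└─ G
   ├─ G
   │  ├─ C *
   │  │  └─ A
   │  │     └─ T *
   │  └─ G
   │     └─ C
   │        ├─ G
   │        │  └─ C
   │        │     └─ A
   │        │        └─ A *
   │        └─ T
   │           └─ G *
   └─ T
      └─ T
         └─ G
            └─ G *
Counting every labelled node above: 17.

17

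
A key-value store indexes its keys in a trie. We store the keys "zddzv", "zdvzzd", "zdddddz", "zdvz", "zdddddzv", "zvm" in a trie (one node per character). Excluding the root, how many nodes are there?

Trace insertions, counting only characters that open a new branch:
  "zddzv" → 5 new (z, d, d, z, v)
  "zdvzzd" → prefix "zd" already present; 4 new (v, z, z, d)
  "zdddddz" → prefix "zdd" already present; 4 new (d, d, d, z)
  "zdvz" → prefix "zdvz" already present; 0 new (none)
  "zdddddzv" → prefix "zdddddz" already present; 1 new (v)
  "zvm" → prefix "z" already present; 2 new (v, m)
Total nodes = 5 + 4 + 4 + 0 + 1 + 2 = 16

16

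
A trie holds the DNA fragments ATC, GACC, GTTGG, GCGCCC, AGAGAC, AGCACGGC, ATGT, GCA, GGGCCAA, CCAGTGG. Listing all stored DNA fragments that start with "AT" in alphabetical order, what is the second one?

DFS of the "AT" subtree visits, in order: "ATC", "ATGT"
The 2nd is ATGT.

ATGT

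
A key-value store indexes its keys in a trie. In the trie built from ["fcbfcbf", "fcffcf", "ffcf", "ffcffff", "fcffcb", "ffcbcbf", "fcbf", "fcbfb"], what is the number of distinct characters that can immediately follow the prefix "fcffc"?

2

The children of the "fcffc" node are the distinct next characters among strings starting with "fcffc".
Characters that immediately follow "fcffc" among the stored strings: {b, f}.
That node has 2 child edges.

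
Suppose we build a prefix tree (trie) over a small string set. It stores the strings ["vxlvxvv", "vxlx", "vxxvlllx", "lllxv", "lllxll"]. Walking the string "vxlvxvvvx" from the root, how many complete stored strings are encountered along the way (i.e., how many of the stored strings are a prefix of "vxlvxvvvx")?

Check each prefix of "vxlvxvvvx" against the stored set — each match is an end-marker on the path.
Prefixes of the query that are stored words: "vxlvxvv"
Count: 1

1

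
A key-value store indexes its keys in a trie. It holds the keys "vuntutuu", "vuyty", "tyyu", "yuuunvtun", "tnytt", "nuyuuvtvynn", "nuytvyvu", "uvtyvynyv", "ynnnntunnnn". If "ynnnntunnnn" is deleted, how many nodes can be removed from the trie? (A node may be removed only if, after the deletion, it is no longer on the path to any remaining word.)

A node on "ynnnntunnnn"'s path can go only if nothing else ends at it or branches off below it.
The suffix "nnnntunnnn" (10 nodes) is used only by "ynnnntunnnn"; the node for "y" still has the child "u", so pruning stops there.
Nodes removed: 10

10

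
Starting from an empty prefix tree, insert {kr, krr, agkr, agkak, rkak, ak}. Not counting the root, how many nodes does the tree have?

14

Trace insertions, counting only characters that open a new branch:
  "kr" → 2 new (k, r)
  "krr" → prefix "kr" already present; 1 new (r)
  "agkr" → 4 new (a, g, k, r)
  "agkak" → prefix "agk" already present; 2 new (a, k)
  "rkak" → 4 new (r, k, a, k)
  "ak" → prefix "a" already present; 1 new (k)
Total nodes = 2 + 1 + 4 + 2 + 4 + 1 = 14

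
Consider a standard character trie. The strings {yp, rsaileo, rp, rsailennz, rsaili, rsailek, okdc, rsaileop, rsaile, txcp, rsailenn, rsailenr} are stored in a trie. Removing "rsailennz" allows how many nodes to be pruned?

1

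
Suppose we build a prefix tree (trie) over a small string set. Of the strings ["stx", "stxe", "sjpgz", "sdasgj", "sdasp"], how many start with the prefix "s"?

Filter for entries beginning with "s":
Words under "s": sdasgj, sdasp, sjpgz, stx, stxe
Count: 5

5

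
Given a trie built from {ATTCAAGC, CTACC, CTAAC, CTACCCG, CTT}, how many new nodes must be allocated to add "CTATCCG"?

"CTA" is already a path in the trie; the remaining "TCCG" must be added.
Each of the 4 remaining characters creates one node.

4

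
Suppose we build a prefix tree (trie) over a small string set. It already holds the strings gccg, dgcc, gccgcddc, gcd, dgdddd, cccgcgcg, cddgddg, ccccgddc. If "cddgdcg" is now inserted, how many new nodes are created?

The longest prefix of "cddgdcg" already in the trie is "cddgd" (length 5).
So 7 − 5 = 2 new nodes.

2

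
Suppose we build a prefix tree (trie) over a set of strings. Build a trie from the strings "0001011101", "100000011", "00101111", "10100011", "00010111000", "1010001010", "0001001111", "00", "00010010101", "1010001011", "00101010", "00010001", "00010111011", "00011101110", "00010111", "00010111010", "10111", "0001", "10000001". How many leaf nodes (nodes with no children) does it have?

14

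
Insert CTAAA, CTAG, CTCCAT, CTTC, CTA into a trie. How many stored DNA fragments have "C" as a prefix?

Traverse to the node for "C", then collect every word in that subtree.
Words under "C": CTA, CTAAA, CTAG, CTCCAT, CTTC
Count: 5

5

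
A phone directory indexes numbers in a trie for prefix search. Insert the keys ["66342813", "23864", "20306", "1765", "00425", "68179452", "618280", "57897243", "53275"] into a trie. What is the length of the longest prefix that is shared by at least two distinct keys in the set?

1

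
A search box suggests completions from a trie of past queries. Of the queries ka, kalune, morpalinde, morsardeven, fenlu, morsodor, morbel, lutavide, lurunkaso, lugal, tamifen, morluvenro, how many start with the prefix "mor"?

Filter for entries beginning with "mor":
Words under "mor": morbel, morluvenro, morpalinde, morsardeven, morsodor
Count: 5

5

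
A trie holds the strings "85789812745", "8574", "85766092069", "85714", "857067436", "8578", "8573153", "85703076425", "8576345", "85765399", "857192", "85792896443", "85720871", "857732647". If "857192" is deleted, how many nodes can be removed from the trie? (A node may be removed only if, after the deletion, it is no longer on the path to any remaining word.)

Walk "857192" from the leaf back toward the root, removing each node that no remaining word uses.
The suffix "92" (2 nodes) is used only by "857192"; the node for "8571" still has the child "4", so pruning stops there.
Nodes removed: 2

2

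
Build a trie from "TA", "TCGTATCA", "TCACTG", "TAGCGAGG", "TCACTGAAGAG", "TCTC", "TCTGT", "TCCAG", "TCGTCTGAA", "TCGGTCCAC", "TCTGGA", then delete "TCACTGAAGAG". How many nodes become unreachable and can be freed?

5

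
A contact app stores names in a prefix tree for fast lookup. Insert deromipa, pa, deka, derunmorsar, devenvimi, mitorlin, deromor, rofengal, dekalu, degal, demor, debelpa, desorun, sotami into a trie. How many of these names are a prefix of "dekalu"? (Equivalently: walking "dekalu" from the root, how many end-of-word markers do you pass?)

2

Walk "dekalu" from the root; an end-of-word marker is hit whenever a stored word is a prefix of "dekalu".
Prefixes of the query that are stored words: "deka", "dekalu"
Count: 2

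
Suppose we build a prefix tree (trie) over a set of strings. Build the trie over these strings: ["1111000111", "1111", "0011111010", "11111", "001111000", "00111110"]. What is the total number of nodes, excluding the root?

24

For each word, the new-node count is its length minus the longest prefix already in the trie:
  "1111000111" → 10 new (1, 1, 1, 1, 0, 0, 0, 1, 1, 1)
  "1111" → prefix "1111" already present; 0 new (none)
  "0011111010" → 10 new (0, 0, 1, 1, 1, 1, 1, 0, 1, 0)
  "11111" → prefix "1111" already present; 1 new (1)
  "001111000" → prefix "001111" already present; 3 new (0, 0, 0)
  "00111110" → prefix "00111110" already present; 0 new (none)
Total nodes = 10 + 0 + 10 + 1 + 3 + 0 = 24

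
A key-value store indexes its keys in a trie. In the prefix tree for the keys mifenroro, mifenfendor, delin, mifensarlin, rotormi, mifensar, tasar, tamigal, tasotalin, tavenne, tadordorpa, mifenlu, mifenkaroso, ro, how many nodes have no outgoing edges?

12

A leaf is a node with no children — equivalently, the end of a word that is not a proper prefix of any other stored word.
Those words: "delin", "mifenfendor", "mifenkaroso", "mifenlu", "mifenroro", "mifensarlin", "rotormi", "tadordorpa", "tamigal", "tasar", "tasotalin", "tavenne"
Leaf count: 12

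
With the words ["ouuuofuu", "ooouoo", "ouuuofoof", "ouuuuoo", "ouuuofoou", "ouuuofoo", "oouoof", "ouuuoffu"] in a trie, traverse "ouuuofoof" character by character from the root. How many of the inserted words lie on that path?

Traverse "ouuuofoof" character by character; count nodes along the way that are marked as word ends.
Prefixes of the query that are stored words: "ouuuofoo", "ouuuofoof"
Count: 2

2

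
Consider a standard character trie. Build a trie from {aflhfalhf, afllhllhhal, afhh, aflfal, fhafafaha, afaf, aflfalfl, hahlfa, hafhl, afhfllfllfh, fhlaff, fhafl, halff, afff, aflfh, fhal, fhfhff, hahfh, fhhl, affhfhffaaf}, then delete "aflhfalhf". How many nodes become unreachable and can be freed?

6

After clearing the end-marker at "aflhfalhf", prune upward until reaching a node still needed by another word.
The suffix "hfalhf" (6 nodes) is used only by "aflhfalhf"; the node for "afl" still has the child "l", so pruning stops there.
Nodes removed: 6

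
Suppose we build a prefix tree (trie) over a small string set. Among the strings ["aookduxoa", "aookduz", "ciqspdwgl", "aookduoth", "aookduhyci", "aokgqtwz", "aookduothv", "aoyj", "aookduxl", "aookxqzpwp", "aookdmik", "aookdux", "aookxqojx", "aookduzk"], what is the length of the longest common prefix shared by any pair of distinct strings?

9

Equivalently: take the maximum, over all pairs, of their longest common prefix length.
"aookduoth" and "aookduothv" agree on "aookduoth" (9 characters) before diverging; nothing deeper is shared.
Longest shared-prefix length: 9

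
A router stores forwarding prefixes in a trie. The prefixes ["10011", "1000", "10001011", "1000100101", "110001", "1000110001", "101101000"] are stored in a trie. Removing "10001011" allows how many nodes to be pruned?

Walk "10001011" from the leaf back toward the root, removing each node that no remaining word uses.
The suffix "11" (2 nodes) is used only by "10001011"; the node for "100010" still has the child "0", so pruning stops there.
Nodes removed: 2

2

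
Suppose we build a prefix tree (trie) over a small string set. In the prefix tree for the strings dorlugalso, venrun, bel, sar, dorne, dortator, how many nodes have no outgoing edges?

Leaves are exactly the stored words that no other stored word extends.
Those words: "bel", "dorlugalso", "dorne", "dortator", "sar", "venrun"
Leaf count: 6

6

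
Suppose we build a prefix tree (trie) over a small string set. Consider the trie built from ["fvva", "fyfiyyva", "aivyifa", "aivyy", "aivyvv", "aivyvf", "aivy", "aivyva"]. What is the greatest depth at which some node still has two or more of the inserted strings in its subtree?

The deepest shared node is where two words last agree before diverging.
e.g. "aivyva" and "aivyvf" share the prefix "aivyv" of length 5; no pair shares a longer one.
Longest shared-prefix length: 5

5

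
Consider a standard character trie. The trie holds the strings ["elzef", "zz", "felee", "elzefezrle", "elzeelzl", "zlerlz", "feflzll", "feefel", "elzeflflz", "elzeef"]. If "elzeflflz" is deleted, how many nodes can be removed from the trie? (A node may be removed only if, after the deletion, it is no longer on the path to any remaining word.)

A node on "elzeflflz"'s path can go only if nothing else ends at it or branches off below it.
The suffix "lflz" (4 nodes) is used only by "elzeflflz"; the node for "elzef" still has the child "e", so pruning stops there.
Nodes removed: 4

4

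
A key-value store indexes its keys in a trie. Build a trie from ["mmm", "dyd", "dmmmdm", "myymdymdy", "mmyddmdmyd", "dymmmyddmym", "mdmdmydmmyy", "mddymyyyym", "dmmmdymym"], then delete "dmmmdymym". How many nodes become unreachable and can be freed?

4

Walk "dmmmdymym" from the leaf back toward the root, removing each node that no remaining word uses.
The suffix "ymym" (4 nodes) is used only by "dmmmdymym"; the node for "dmmmd" still has the child "m", so pruning stops there.
Nodes removed: 4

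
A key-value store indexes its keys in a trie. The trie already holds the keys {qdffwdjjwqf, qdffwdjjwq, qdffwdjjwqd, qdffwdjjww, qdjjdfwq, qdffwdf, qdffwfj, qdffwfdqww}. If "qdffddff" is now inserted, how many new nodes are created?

The longest prefix of "qdffddff" already in the trie is "qdff" (length 4).
Each of the 4 remaining characters creates one node.

4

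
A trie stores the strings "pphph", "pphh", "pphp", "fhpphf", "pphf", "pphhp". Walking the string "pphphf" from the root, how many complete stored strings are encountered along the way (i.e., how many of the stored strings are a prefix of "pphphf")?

2

Check each prefix of "pphphf" against the stored set — each match is an end-marker on the path.
Prefixes of the query that are stored words: "pphp", "pphph"
Count: 2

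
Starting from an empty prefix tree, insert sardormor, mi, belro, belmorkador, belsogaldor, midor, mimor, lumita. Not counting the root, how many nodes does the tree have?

44

Insert word by word; a character creates a node only if that edge doesn't already exist:
  "sardormor" → 9 new (s, a, r, d, o, r, m, o, r)
  "mi" → 2 new (m, i)
  "belro" → 5 new (b, e, l, r, o)
  "belmorkador" → prefix "bel" already present; 8 new (m, o, r, k, a, d, o, r)
  "belsogaldor" → prefix "bel" already present; 8 new (s, o, g, a, l, d, o, r)
  "midor" → prefix "mi" already present; 3 new (d, o, r)
  "mimor" → prefix "mi" already present; 3 new (m, o, r)
  "lumita" → 6 new (l, u, m, i, t, a)
Total nodes = 9 + 2 + 5 + 8 + 8 + 3 + 3 + 6 = 44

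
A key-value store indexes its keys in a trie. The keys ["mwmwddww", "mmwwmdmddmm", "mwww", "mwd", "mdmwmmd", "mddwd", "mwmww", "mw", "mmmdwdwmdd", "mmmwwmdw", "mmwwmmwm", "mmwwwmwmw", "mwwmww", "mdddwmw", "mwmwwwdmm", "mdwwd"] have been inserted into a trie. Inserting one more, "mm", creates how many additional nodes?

0

Every character of "mm" already lies on an existing path (it is a prefix of some stored word).
No new nodes are needed: 0.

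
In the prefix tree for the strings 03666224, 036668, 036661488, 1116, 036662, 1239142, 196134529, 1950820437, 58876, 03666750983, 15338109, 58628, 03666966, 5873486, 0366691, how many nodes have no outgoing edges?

A leaf is a node with no children — equivalently, the end of a word that is not a proper prefix of any other stored word.
Those words: "036661488", "03666224", "03666750983", "036668", "0366691", "03666966", "1116", "1239142", "15338109", "1950820437", "196134529", "58628", "5873486", "58876"
Leaf count: 14

14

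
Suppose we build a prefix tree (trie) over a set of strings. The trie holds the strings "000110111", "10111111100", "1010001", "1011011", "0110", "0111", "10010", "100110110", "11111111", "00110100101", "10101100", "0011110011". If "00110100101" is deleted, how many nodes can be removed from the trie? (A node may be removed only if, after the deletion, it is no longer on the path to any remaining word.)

7

Walk "00110100101" from the leaf back toward the root, removing each node that no remaining word uses.
The suffix "0100101" (7 nodes) is used only by "00110100101"; the node for "0011" still has the child "1", so pruning stops there.
Nodes removed: 7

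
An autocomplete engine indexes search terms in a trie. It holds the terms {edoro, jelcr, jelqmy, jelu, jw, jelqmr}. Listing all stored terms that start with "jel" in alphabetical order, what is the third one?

jelqmy

Words with prefix "jel", in lexicographic order: "jelcr", "jelqmr", "jelqmy", "jelu"
Position 3: jelqmy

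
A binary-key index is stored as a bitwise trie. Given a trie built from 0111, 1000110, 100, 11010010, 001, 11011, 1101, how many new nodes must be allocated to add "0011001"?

4

"001" is already a path in the trie; the remaining "1001" must be added.
New nodes needed: |"0011001"| − 3 = 7 − 3 = 4.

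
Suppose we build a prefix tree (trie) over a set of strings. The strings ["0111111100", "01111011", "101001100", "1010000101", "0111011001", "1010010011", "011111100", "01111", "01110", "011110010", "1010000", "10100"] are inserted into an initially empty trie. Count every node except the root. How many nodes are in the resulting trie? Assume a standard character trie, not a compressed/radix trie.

42

Insert word by word; a character creates a node only if that edge doesn't already exist:
  "0111111100" → 10 new (0, 1, 1, 1, 1, 1, 1, 1, 0, 0)
  "01111011" → prefix "01111" already present; 3 new (0, 1, 1)
  "101001100" → 9 new (1, 0, 1, 0, 0, 1, 1, 0, 0)
  "1010000101" → prefix "10100" already present; 5 new (0, 0, 1, 0, 1)
  "0111011001" → prefix "0111" already present; 6 new (0, 1, 1, 0, 0, 1)
  "1010010011" → prefix "101001" already present; 4 new (0, 0, 1, 1)
  "011111100" → prefix "0111111" already present; 2 new (0, 0)
  "01111" → prefix "01111" already present; 0 new (none)
  "01110" → prefix "01110" already present; 0 new (none)
  "011110010" → prefix "011110" already present; 3 new (0, 1, 0)
  "1010000" → prefix "1010000" already present; 0 new (none)
  "10100" → prefix "10100" already present; 0 new (none)
Total nodes = 10 + 3 + 9 + 5 + 6 + 4 + 2 + 0 + 0 + 3 + 0 + 0 = 42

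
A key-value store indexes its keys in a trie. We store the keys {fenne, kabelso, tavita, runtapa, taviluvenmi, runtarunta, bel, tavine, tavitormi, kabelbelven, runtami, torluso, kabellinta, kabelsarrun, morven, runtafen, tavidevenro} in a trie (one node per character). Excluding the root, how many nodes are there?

86

For each word, the new-node count is its length minus the longest prefix already in the trie:
  "fenne" → 5 new (f, e, n, n, e)
  "kabelso" → 7 new (k, a, b, e, l, s, o)
  "tavita" → 6 new (t, a, v, i, t, a)
  "runtapa" → 7 new (r, u, n, t, a, p, a)
  "taviluvenmi" → prefix "tavi" already present; 7 new (l, u, v, e, n, m, i)
  "runtarunta" → prefix "runta" already present; 5 new (r, u, n, t, a)
  "bel" → 3 new (b, e, l)
  "tavine" → prefix "tavi" already present; 2 new (n, e)
  "tavitormi" → prefix "tavit" already present; 4 new (o, r, m, i)
  "kabelbelven" → prefix "kabel" already present; 6 new (b, e, l, v, e, n)
  "runtami" → prefix "runta" already present; 2 new (m, i)
  "torluso" → prefix "t" already present; 6 new (o, r, l, u, s, o)
  "kabellinta" → prefix "kabel" already present; 5 new (l, i, n, t, a)
  "kabelsarrun" → prefix "kabels" already present; 5 new (a, r, r, u, n)
  "morven" → 6 new (m, o, r, v, e, n)
  "runtafen" → prefix "runta" already present; 3 new (f, e, n)
  "tavidevenro" → prefix "tavi" already present; 7 new (d, e, v, e, n, r, o)
Total nodes = 5 + 7 + 6 + 7 + 7 + 5 + 3 + 2 + 4 + 6 + 2 + 6 + 5 + 5 + 6 + 3 + 7 = 86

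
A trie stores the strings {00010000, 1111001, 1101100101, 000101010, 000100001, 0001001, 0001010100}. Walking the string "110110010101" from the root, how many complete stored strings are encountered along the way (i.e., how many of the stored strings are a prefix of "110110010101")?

Check each prefix of "110110010101" against the stored set — each match is an end-marker on the path.
Prefixes of the query that are stored words: "1101100101"
Count: 1

1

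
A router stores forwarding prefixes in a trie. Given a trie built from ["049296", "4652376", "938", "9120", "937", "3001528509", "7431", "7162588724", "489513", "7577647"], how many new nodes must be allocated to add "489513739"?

3

The longest prefix of "489513739" already in the trie is "489513" (length 6).
So 9 − 6 = 3 new nodes.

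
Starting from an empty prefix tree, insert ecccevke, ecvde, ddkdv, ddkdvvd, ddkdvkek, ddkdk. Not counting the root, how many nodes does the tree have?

Trie structure (* marks end of a word):
(root)
├─ d
│  └─ d
│     └─ k
│        └─ d
│           ├─ k *
│           └─ v *
│              ├─ k
│              │  └─ e
│              │     └─ k *
│              └─ v
│                 └─ d *
└─ e
   └─ c
      ├─ c
      │  └─ c
      │     └─ e
      │        └─ v
      │           └─ k
      │              └─ e *
      └─ v
         └─ d
            └─ e *
Counting every labelled node above: 22.

22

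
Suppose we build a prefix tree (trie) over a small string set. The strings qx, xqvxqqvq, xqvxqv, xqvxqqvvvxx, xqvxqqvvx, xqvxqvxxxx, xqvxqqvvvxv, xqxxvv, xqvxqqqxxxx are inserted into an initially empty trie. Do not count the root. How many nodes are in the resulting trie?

30

Trie structure (* marks end of a word):
(root)
├─ q
│  └─ x *
└─ x
   └─ q
      ├─ v
      │  └─ x
      │     └─ q
      │        ├─ q
      │        │  ├─ q
      │        │  │  └─ x
      │        │  │     └─ x
      │        │  │        └─ x
      │        │  │           └─ x *
      │        │  └─ v
      │        │     ├─ q *
      │        │     └─ v
      │        │        ├─ v
      │        │        │  └─ x
      │        │        │     ├─ v *
      │        │        │     └─ x *
      │        │        └─ x *
      │        └─ v *
      │           └─ x
      │              └─ x
      │                 └─ x
      │                    └─ x *
      └─ x
         └─ x
            └─ v
               └─ v *
Counting every labelled node above: 30.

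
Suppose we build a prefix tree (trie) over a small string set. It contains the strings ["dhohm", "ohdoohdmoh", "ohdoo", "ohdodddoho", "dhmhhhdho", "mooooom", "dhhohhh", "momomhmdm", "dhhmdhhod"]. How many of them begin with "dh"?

Walk to "dh"; the words in its subtree are exactly those with that prefix.
Words under "dh": dhhmdhhod, dhhohhh, dhmhhhdho, dhohm
Count: 4

4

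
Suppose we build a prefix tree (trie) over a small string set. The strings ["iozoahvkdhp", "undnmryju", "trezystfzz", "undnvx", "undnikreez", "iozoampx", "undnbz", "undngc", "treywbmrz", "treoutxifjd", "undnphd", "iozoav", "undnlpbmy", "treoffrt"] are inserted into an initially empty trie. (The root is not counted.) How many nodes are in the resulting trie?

Count nodes per top-level branch (shared prefixes stored once):
  'i'-branch (iozoahvkdhp, iozoampx, iozoav): 15 nodes
  't'-branch (treoffrt, treoutxifjd, treywbmrz, trezystfzz): 28 nodes
  'u'-branch (undnbz, undngc, undnikreez, undnlpbmy, undnmryju, undnphd, undnvx): 29 nodes
Sum: 72

72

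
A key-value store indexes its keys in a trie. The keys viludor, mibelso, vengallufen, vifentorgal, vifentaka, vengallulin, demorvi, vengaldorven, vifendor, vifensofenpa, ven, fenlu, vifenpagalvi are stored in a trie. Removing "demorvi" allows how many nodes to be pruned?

7

Walk "demorvi" from the leaf back toward the root, removing each node that no remaining word uses.
No other word shares any prefix with "demorvi", so all 7 of its nodes go.
Nodes removed: 7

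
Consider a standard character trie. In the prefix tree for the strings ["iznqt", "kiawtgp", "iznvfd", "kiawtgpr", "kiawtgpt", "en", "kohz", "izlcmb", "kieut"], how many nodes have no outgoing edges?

Leaves are exactly the stored words that no other stored word extends.
Those words: "en", "izlcmb", "iznqt", "iznvfd", "kiawtgpr", "kiawtgpt", "kieut", "kohz"
Leaf count: 8

8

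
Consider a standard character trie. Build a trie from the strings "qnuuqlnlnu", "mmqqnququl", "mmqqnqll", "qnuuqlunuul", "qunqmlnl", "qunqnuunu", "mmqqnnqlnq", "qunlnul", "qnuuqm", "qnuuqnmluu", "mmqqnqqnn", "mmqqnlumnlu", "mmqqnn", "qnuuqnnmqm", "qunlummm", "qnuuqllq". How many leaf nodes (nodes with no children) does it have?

15

Leaves are exactly the stored words that no other stored word extends.
Those words: "mmqqnlumnlu", "mmqqnnqlnq", "mmqqnqll", "mmqqnqqnn", "mmqqnququl", "qnuuqllq", "qnuuqlnlnu", "qnuuqlunuul", "qnuuqm", "qnuuqnmluu", "qnuuqnnmqm", "qunlnul", "qunlummm", "qunqmlnl", "qunqnuunu"
Leaf count: 15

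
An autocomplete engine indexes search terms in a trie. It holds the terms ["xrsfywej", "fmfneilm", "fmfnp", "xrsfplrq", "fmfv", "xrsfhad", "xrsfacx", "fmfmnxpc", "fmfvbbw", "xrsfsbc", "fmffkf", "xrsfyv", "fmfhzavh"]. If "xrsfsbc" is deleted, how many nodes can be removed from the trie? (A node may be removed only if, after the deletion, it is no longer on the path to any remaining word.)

After clearing the end-marker at "xrsfsbc", prune upward until reaching a node still needed by another word.
The suffix "sbc" (3 nodes) is used only by "xrsfsbc"; the node for "xrsf" still has the child "y", so pruning stops there.
Nodes removed: 3

3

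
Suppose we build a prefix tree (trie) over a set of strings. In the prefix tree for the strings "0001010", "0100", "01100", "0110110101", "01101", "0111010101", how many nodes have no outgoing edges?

A leaf is a node with no children — equivalently, the end of a word that is not a proper prefix of any other stored word.
Those words: "0001010", "0100", "01100", "0110110101", "0111010101"
Leaf count: 5

5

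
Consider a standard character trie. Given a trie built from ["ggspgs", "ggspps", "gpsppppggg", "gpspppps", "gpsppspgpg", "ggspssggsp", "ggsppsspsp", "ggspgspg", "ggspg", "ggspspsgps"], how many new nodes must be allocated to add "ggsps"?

0

Every character of "ggsps" already lies on an existing path (it is a prefix of some stored word).
No new nodes are needed: 0.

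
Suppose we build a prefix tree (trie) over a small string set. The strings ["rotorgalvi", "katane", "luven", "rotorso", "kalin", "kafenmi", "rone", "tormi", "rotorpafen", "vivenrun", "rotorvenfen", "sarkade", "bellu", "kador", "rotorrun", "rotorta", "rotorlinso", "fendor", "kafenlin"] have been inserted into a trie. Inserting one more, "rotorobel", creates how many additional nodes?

4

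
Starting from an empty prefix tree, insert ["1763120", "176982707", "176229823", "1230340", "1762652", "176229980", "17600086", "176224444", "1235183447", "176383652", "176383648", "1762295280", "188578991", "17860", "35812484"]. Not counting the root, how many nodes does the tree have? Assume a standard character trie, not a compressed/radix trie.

77

Insert word by word; a character creates a node only if that edge doesn't already exist:
  "1763120" → 7 new (1, 7, 6, 3, 1, 2, 0)
  "176982707" → prefix "176" already present; 6 new (9, 8, 2, 7, 0, 7)
  "176229823" → prefix "176" already present; 6 new (2, 2, 9, 8, 2, 3)
  "1230340" → prefix "1" already present; 6 new (2, 3, 0, 3, 4, 0)
  "1762652" → prefix "1762" already present; 3 new (6, 5, 2)
  "176229980" → prefix "176229" already present; 3 new (9, 8, 0)
  "17600086" → prefix "176" already present; 5 new (0, 0, 0, 8, 6)
  "176224444" → prefix "17622" already present; 4 new (4, 4, 4, 4)
  "1235183447" → prefix "123" already present; 7 new (5, 1, 8, 3, 4, 4, 7)
  "176383652" → prefix "1763" already present; 5 new (8, 3, 6, 5, 2)
  "176383648" → prefix "1763836" already present; 2 new (4, 8)
  "1762295280" → prefix "176229" already present; 4 new (5, 2, 8, 0)
  "188578991" → prefix "1" already present; 8 new (8, 8, 5, 7, 8, 9, 9, 1)
  "17860" → prefix "17" already present; 3 new (8, 6, 0)
  "35812484" → 8 new (3, 5, 8, 1, 2, 4, 8, 4)
Total nodes = 7 + 6 + 6 + 6 + 3 + 3 + 5 + 4 + 7 + 5 + 2 + 4 + 8 + 3 + 8 = 77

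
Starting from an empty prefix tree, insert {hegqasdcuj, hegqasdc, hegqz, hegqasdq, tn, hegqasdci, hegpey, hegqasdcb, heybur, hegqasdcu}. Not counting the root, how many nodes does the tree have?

23

For each word, the new-node count is its length minus the longest prefix already in the trie:
  "hegqasdcuj" → 10 new (h, e, g, q, a, s, d, c, u, j)
  "hegqasdc" → prefix "hegqasdc" already present; 0 new (none)
  "hegqz" → prefix "hegq" already present; 1 new (z)
  "hegqasdq" → prefix "hegqasd" already present; 1 new (q)
  "tn" → 2 new (t, n)
  "hegqasdci" → prefix "hegqasdc" already present; 1 new (i)
  "hegpey" → prefix "heg" already present; 3 new (p, e, y)
  "hegqasdcb" → prefix "hegqasdc" already present; 1 new (b)
  "heybur" → prefix "he" already present; 4 new (y, b, u, r)
  "hegqasdcu" → prefix "hegqasdcu" already present; 0 new (none)
Total nodes = 10 + 0 + 1 + 1 + 2 + 1 + 3 + 1 + 4 + 0 = 23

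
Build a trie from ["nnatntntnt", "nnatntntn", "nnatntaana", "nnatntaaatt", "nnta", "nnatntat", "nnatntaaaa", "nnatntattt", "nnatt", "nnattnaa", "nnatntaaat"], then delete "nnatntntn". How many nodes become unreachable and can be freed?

After clearing the end-marker at "nnatntntn", prune upward until reaching a node still needed by another word.
Every node on "nnatntntn" is still needed (e.g. by "nnatntntnt"), so nothing is freed.
Nodes removed: 0

0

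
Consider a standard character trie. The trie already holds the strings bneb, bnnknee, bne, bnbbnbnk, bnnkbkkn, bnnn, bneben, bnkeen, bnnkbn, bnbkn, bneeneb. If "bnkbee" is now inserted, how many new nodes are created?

3

Walking "bnkbee" from the root, the first 3 characters ("bnk") follow existing edges; "b" is the first miss.
Each of the 3 remaining characters creates one node.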